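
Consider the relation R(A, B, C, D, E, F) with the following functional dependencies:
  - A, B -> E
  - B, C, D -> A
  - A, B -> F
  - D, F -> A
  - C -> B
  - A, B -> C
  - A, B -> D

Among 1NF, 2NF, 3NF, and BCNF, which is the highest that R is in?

3NF

Candidate keys: {A, B}, {A, C}, {B, D, F}, {C, D}. Prime attributes: {A, B, C, D, F}.
D, F -> A: {D, F}⁺ = {A, D, F}, which is not all of the attributes, so the left side is not a superkey — BCNF is violated.
Its right-hand attributes {A} are all prime, as are those of every other non-superkey FD — the relation is in 3NF.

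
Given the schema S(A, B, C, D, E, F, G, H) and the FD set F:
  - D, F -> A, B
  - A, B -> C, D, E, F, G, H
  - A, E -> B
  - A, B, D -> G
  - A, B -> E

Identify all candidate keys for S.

{A, B}, {A, E}, {D, F}

Closure of {A, B} is {A, B, C, D, E, F, G, H}, the whole schema; {A, B} is a candidate key.
Closure of {A, E} is {A, B, C, D, E, F, G, H}, the whole schema; {A, E} is a candidate key.
Closure of {D, F} is {A, B, C, D, E, F, G, H}, the whole schema; {D, F} is a candidate key.
Any other superkey properly contains one of these, so there are no further candidate keys.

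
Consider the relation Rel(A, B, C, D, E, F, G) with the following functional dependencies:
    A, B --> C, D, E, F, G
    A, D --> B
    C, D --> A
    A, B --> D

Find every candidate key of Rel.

{A, B}, {A, D}, {C, D}

Closure of {A, B} is {A, B, C, D, E, F, G}, the whole schema; {A, B} is a candidate key.
Closure of {A, D} is {A, B, C, D, E, F, G}, the whole schema; {A, D} is a candidate key.
Closure of {C, D} is {A, B, C, D, E, F, G}, the whole schema; {C, D} is a candidate key.
No proper subset of any of these is a key, and no other minimal superkey exists.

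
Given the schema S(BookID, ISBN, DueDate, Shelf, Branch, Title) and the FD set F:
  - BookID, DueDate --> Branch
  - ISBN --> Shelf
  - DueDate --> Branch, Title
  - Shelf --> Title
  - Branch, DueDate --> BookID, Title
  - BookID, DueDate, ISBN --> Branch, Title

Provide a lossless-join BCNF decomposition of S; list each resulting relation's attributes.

Candidate key of the original relation: {DueDate, ISBN}.
In {BookID, Branch, DueDate, ISBN, Shelf, Title}, {BookID, DueDate} is not a superkey ({BookID, DueDate}⁺ restricted to this set is {BookID, Branch, DueDate, Title}), so split on BookID, DueDate --> Branch, Title into {BookID, Branch, DueDate, Title} and {BookID, DueDate, ISBN, Shelf}.
{BookID, Branch, DueDate, Title}: every determinant is a superkey — BCNF.
In {BookID, DueDate, ISBN, Shelf}, {ISBN} is not a superkey ({ISBN}⁺ restricted to this set is {ISBN, Shelf}), so split on ISBN --> Shelf into {ISBN, Shelf} and {BookID, DueDate, ISBN}.
{ISBN, Shelf}: every determinant is a superkey — BCNF.
In {BookID, DueDate, ISBN}, {DueDate} is not a superkey ({DueDate}⁺ restricted to this set is {BookID, DueDate}), so split on DueDate --> BookID into {BookID, DueDate} and {DueDate, ISBN}.
{BookID, DueDate}: every determinant is a superkey — BCNF.
{DueDate, ISBN}: every determinant is a superkey — BCNF.

{BookID, Branch, DueDate, Title}; {DueDate, ISBN}; {ISBN, Shelf}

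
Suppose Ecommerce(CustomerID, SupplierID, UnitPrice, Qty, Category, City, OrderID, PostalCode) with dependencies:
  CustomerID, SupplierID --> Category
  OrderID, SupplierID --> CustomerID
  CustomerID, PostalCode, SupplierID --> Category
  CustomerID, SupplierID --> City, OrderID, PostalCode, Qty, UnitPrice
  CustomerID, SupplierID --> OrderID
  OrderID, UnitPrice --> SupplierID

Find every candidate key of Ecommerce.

{CustomerID, SupplierID} is a candidate key since {CustomerID, SupplierID}⁺ = {Category, City, CustomerID, OrderID, PostalCode, Qty, SupplierID, UnitPrice} covers every attribute.
{OrderID, SupplierID} is a candidate key since {OrderID, SupplierID}⁺ = {Category, City, CustomerID, OrderID, PostalCode, Qty, SupplierID, UnitPrice} covers every attribute.
{OrderID, UnitPrice} is a candidate key since {OrderID, UnitPrice}⁺ = {Category, City, CustomerID, OrderID, PostalCode, Qty, SupplierID, UnitPrice} covers every attribute.
No proper subset of any of these is a key, and no other minimal superkey exists.

{CustomerID, SupplierID}, {OrderID, SupplierID}, {OrderID, UnitPrice}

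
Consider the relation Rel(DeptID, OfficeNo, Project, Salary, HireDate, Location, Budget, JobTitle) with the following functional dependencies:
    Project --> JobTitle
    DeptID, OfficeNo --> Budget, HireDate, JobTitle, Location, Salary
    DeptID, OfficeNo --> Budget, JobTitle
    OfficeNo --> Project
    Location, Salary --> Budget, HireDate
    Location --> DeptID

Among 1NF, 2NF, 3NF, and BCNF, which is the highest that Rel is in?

Candidate keys: {DeptID, OfficeNo}, {Location, OfficeNo}. Prime attributes: {DeptID, Location, OfficeNo}.
Project --> JobTitle breaks BCNF: {Project}⁺ = {JobTitle, Project}, so {Project} is not a superkey.
Project --> JobTitle determines the non-prime attribute {JobTitle} from a non-superkey — 3NF is violated.
The proper key subset {OfficeNo} of {DeptID, OfficeNo} determines non-prime {JobTitle, Project}, so the relation is not even in 2NF.

1NF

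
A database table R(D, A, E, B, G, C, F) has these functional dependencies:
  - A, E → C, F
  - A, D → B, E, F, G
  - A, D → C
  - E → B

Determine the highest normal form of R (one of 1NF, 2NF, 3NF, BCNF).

Candidate key: {A, D}. Prime attributes: {A, D}.
For A, E → C, F we have {A, E}⁺ = {A, B, C, E, F}; {A, E} is not a superkey, so BCNF fails.
A, E → C, F has non-prime {C, F} on the right and a non-superkey on the left, so 3NF fails.
No proper subset of a key has a non-prime attribute in its closure, so there is no partial dependency; 2NF holds.

2NF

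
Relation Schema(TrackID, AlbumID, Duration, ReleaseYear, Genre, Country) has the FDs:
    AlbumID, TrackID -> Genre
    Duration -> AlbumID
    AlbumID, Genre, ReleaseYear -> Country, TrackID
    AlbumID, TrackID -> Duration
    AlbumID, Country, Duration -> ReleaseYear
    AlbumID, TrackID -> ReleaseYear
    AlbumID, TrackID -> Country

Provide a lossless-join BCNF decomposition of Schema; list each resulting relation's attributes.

Candidate keys of the original relation: {AlbumID, Genre, ReleaseYear}, {AlbumID, TrackID}, {Country, Duration, Genre}, {Duration, Genre, ReleaseYear}, {Duration, TrackID}.
{AlbumID, Country, Duration, Genre, ReleaseYear, TrackID}: {Duration} determines {AlbumID, Duration} here but is not a superkey — split on Duration -> AlbumID, giving {AlbumID, Duration} and {Country, Duration, Genre, ReleaseYear, TrackID}.
{AlbumID, Duration} has no BCNF violation.
{Country, Duration, Genre, ReleaseYear, TrackID}: {Country, Duration} determines {Country, Duration, ReleaseYear} here but is not a superkey — split on Country, Duration -> ReleaseYear, giving {Country, Duration, ReleaseYear} and {Country, Duration, Genre, TrackID}.
{Country, Duration, ReleaseYear} has no BCNF violation.
{Country, Duration, Genre, TrackID} has no BCNF violation.

{AlbumID, Duration}; {Country, Duration, Genre, TrackID}; {Country, Duration, ReleaseYear}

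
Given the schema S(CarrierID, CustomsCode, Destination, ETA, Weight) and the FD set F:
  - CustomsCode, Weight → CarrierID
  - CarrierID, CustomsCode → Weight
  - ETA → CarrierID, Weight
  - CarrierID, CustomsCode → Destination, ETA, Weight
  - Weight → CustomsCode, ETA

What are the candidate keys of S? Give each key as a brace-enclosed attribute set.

{CarrierID, CustomsCode}, {ETA}, {Weight}

{ETA}⁺ = {CarrierID, CustomsCode, Destination, ETA, Weight}, which is every attribute, so {ETA} is a candidate key.
{Weight}⁺ = {CarrierID, CustomsCode, Destination, ETA, Weight}, which is every attribute, so {Weight} is a candidate key.
{CarrierID, CustomsCode}⁺ = {CarrierID, CustomsCode, Destination, ETA, Weight}, which is every attribute, so {CarrierID, CustomsCode} is a candidate key.
Any other superkey properly contains one of these, so there are no further candidate keys.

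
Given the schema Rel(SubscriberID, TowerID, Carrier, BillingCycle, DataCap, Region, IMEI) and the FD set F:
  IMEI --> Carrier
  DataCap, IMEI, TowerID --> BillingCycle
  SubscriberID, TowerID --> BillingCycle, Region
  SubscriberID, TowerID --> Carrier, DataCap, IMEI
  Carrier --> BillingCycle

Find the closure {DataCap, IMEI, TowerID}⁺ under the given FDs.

Start with {DataCap, IMEI, TowerID}.
IMEI --> Carrier applies; add {Carrier} → now {Carrier, DataCap, IMEI, TowerID}.
DataCap, IMEI, TowerID --> BillingCycle applies; add {BillingCycle} → now {BillingCycle, Carrier, DataCap, IMEI, TowerID}.
No further FD applies.

{BillingCycle, Carrier, DataCap, IMEI, TowerID}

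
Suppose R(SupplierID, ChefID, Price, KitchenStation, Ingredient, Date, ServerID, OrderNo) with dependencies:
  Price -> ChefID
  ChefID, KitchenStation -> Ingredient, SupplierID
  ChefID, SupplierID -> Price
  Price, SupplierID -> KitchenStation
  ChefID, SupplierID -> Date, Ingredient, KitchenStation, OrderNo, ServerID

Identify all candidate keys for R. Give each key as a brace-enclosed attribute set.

{ChefID, KitchenStation}, {ChefID, SupplierID}, {KitchenStation, Price}, {Price, SupplierID}

{ChefID, KitchenStation}⁺ = {ChefID, Date, Ingredient, KitchenStation, OrderNo, Price, ServerID, SupplierID} — all of the relation — so {ChefID, KitchenStation} is a candidate key.
{ChefID, SupplierID}⁺ = {ChefID, Date, Ingredient, KitchenStation, OrderNo, Price, ServerID, SupplierID} — all of the relation — so {ChefID, SupplierID} is a candidate key.
{KitchenStation, Price}⁺ = {ChefID, Date, Ingredient, KitchenStation, OrderNo, Price, ServerID, SupplierID} — all of the relation — so {KitchenStation, Price} is a candidate key.
{Price, SupplierID}⁺ = {ChefID, Date, Ingredient, KitchenStation, OrderNo, Price, ServerID, SupplierID} — all of the relation — so {Price, SupplierID} is a candidate key.
These are minimal and exhaustive — every other superkey contains one of them.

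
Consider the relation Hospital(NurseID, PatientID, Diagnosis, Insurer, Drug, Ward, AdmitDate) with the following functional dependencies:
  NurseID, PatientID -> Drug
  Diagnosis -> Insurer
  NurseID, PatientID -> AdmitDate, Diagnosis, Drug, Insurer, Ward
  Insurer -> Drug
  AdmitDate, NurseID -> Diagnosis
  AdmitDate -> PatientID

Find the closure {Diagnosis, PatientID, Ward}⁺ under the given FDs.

{Diagnosis, Drug, Insurer, PatientID, Ward}

Start with {Diagnosis, PatientID, Ward}.
Diagnosis -> Insurer applies; add {Insurer} → now {Diagnosis, Insurer, PatientID, Ward}.
Insurer -> Drug applies; add {Drug} → now {Diagnosis, Drug, Insurer, PatientID, Ward}.
No further FD applies.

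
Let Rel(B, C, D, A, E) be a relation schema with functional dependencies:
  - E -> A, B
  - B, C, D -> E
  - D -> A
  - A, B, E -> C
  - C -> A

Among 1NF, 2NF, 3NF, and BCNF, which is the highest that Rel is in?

1NF

Candidate keys: {B, C, D}, {D, E}. Prime attributes: {B, C, D, E}.
E -> A, B: {E}⁺ = {A, B, C, E}, which is not all of the attributes, so the left side is not a superkey — BCNF is violated.
E -> A, B has non-prime {A} on the right and a non-superkey on the left, so 3NF fails.
{D} is a proper subset of the key {D, E}, and {D}⁺ contains the non-prime attribute {A} — a partial dependency, so 2NF is violated.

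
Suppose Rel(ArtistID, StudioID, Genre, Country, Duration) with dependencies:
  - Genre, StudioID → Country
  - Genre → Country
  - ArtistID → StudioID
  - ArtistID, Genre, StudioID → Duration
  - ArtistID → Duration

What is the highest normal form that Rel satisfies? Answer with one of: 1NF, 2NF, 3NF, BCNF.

Candidate key: {ArtistID, Genre}. Prime attributes: {ArtistID, Genre}.
Genre, StudioID → Country: {Genre, StudioID}⁺ = {Country, Genre, StudioID}, which is not all of the attributes, so the left side is not a superkey — BCNF is violated.
Because {Country} is non-prime and the left side of Genre, StudioID → Country is not a superkey, the relation is not in 3NF.
The proper key subset {ArtistID} of {ArtistID, Genre} determines non-prime {Duration, StudioID}, so the relation is not even in 2NF.

1NF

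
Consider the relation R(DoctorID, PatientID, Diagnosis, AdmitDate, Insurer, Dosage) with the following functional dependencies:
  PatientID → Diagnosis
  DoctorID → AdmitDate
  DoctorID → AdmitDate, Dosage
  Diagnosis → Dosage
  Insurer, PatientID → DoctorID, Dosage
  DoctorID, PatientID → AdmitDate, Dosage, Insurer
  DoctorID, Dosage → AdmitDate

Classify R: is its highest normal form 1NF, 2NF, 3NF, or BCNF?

1NF

Candidate keys: {DoctorID, PatientID}, {Insurer, PatientID}. Prime attributes: {DoctorID, Insurer, PatientID}.
PatientID → Diagnosis: {PatientID}⁺ = {Diagnosis, Dosage, PatientID}, which is not all of the attributes, so the left side is not a superkey — BCNF is violated.
PatientID → Diagnosis determines the non-prime attribute {Diagnosis} from a non-superkey — 3NF is violated.
{DoctorID} is a proper subset of the key {DoctorID, PatientID}, and {DoctorID}⁺ contains the non-prime attributes {AdmitDate, Dosage} — a partial dependency, so 2NF is violated.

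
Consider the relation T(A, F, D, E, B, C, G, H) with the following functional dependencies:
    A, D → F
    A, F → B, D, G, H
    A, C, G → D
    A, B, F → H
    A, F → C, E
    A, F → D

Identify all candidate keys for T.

No FD produces {A}, so it must be in every candidate key.
{A, D}⁺ = {A, B, C, D, E, F, G, H} — all of the relation — so {A, D} is a candidate key.
{A, F}⁺ = {A, B, C, D, E, F, G, H} — all of the relation — so {A, F} is a candidate key.
{A, C, G}⁺ = {A, B, C, D, E, F, G, H} — all of the relation — so {A, C, G} is a candidate key.
No proper subset of any of these is a key, and no other minimal superkey exists.

{A, C, G}, {A, D}, {A, F}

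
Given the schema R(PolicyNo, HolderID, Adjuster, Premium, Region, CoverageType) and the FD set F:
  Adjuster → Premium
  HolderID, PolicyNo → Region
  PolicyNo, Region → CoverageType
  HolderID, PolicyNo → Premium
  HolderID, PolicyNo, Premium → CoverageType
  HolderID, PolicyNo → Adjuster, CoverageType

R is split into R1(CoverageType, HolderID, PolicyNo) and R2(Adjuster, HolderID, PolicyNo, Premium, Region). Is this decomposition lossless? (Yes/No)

Common attributes: {HolderID, PolicyNo}; their closure is {Adjuster, CoverageType, HolderID, PolicyNo, Premium, Region}.
This includes all of R1, so the common attributes are a superkey of R1 — the join is lossless.

Yes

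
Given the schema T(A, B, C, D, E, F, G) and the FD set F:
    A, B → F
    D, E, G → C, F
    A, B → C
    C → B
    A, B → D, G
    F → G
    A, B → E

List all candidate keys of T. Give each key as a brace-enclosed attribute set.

Attributes never on any right-hand side: {A} — every candidate key must contain it.
{A, B}⁺ = {A, B, C, D, E, F, G} — all of the relation — so {A, B} is a candidate key.
{A, C}⁺ = {A, B, C, D, E, F, G} — all of the relation — so {A, C} is a candidate key.
{A, D, E, F}⁺ = {A, B, C, D, E, F, G} — all of the relation — so {A, D, E, F} is a candidate key.
{A, D, E, G}⁺ = {A, B, C, D, E, F, G} — all of the relation — so {A, D, E, G} is a candidate key.
Any other superkey properly contains one of these, so there are no further candidate keys.

{A, B}, {A, C}, {A, D, E, F}, {A, D, E, G}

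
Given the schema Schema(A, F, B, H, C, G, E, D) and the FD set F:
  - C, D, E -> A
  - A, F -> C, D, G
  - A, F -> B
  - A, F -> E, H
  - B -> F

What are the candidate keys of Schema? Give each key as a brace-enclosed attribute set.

{A, B}⁺ = {A, B, C, D, E, F, G, H}, which is every attribute, so {A, B} is a candidate key.
{A, F}⁺ = {A, B, C, D, E, F, G, H}, which is every attribute, so {A, F} is a candidate key.
{B, C, D, E}⁺ = {A, B, C, D, E, F, G, H}, which is every attribute, so {B, C, D, E} is a candidate key.
{C, D, E, F}⁺ = {A, B, C, D, E, F, G, H}, which is every attribute, so {C, D, E, F} is a candidate key.
These are minimal and exhaustive — every other superkey contains one of them.

{A, B}, {A, F}, {B, C, D, E}, {C, D, E, F}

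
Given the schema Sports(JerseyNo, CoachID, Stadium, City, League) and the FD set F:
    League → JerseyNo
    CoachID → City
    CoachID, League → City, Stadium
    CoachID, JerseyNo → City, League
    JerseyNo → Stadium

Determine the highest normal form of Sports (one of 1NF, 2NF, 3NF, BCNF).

1NF

Candidate keys: {CoachID, JerseyNo}, {CoachID, League}. Prime attributes: {CoachID, JerseyNo, League}.
League → JerseyNo: {League}⁺ = {JerseyNo, League, Stadium}, which is not all of the attributes, so the left side is not a superkey — BCNF is violated.
CoachID → City has non-prime {City} on the right and a non-superkey on the left, so 3NF fails.
The proper key subset {CoachID} of {CoachID, JerseyNo} determines non-prime {City}, so the relation is not even in 2NF.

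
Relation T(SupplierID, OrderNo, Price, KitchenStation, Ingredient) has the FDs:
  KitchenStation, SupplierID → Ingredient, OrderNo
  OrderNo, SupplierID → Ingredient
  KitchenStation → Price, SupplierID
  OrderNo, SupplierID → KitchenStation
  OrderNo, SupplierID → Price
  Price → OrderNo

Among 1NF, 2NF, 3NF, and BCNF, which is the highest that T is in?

Candidate keys: {KitchenStation}, {OrderNo, SupplierID}, {Price, SupplierID}. Prime attributes: {KitchenStation, OrderNo, Price, SupplierID}.
Price → OrderNo breaks BCNF: {Price}⁺ = {OrderNo, Price}, so {Price} is not a superkey.
But every attribute on its right side ({OrderNo}) is prime, and the same holds for every other non-superkey FD, so 3NF still holds.

3NF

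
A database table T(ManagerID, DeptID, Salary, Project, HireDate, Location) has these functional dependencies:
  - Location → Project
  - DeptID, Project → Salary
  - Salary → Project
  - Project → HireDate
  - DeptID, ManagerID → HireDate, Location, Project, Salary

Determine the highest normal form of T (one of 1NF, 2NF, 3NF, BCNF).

Candidate key: {DeptID, ManagerID}. Prime attributes: {DeptID, ManagerID}.
Location → Project: {Location}⁺ = {HireDate, Location, Project}, which is not all of the attributes, so the left side is not a superkey — BCNF is violated.
Location → Project has non-prime {Project} on the right and a non-superkey on the left, so 3NF fails.
No non-prime attribute depends on a proper subset of any candidate key, so 2NF holds.

2NF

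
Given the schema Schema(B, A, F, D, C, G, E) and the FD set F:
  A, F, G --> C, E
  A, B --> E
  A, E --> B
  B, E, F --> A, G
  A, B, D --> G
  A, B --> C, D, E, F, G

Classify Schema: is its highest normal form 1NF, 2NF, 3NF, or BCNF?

BCNF

Candidate keys: {A, B}, {A, E}, {A, F, G}, {B, E, F}. Prime attributes: {A, B, E, F, G}.
Each dependency's left side is a superkey — BCNF holds.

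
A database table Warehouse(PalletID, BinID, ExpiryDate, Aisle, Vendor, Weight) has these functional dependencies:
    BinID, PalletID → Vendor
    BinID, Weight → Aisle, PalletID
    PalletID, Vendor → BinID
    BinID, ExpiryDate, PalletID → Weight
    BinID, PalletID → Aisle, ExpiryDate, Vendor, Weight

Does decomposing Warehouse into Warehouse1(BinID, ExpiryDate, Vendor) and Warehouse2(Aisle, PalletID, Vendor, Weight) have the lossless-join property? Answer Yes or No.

Warehouse1 ∩ Warehouse2 = {Vendor}; its closure under F is {Vendor}.
Neither Warehouse1 nor Warehouse2 is contained in that closure, so the decomposition is lossy.

No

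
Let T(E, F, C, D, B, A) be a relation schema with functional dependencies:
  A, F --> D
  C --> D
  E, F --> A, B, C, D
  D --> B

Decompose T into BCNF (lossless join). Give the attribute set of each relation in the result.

Candidate key of the original relation: {E, F}.
In {A, B, C, D, E, F}, {A, F} is not a superkey ({A, F}⁺ restricted to this set is {A, B, D, F}), so split on A, F --> B, D into {A, B, D, F} and {A, C, E, F}.
In {A, B, D, F}, {D} is not a superkey ({D}⁺ restricted to this set is {B, D}), so split on D --> B into {B, D} and {A, D, F}.
{B, D} has no BCNF violation.
{A, D, F} has no BCNF violation.
{A, C, E, F} has no BCNF violation.

{A, C, E, F}; {A, D, F}; {B, D}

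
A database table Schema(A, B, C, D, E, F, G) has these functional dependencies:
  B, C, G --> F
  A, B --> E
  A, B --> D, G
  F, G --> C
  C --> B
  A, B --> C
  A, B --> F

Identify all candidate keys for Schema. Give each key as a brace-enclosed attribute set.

{A, B}, {A, C}, {A, F, G}

{A} never appears on the right of any FD, so every key must include it.
Closure of {A, B} is {A, B, C, D, E, F, G}, the whole schema; {A, B} is a candidate key.
Closure of {A, C} is {A, B, C, D, E, F, G}, the whole schema; {A, C} is a candidate key.
Closure of {A, F, G} is {A, B, C, D, E, F, G}, the whole schema; {A, F, G} is a candidate key.
Any other superkey properly contains one of these, so there are no further candidate keys.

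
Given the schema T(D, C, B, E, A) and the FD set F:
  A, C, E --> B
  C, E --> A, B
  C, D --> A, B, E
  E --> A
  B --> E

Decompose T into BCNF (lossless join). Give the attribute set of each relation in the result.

Candidate key of the original relation: {C, D}.
In {A, B, C, D, E}, {A, C, E} is not a superkey ({A, C, E}⁺ restricted to this set is {A, B, C, E}), so split on A, C, E --> B into {A, B, C, E} and {A, C, D, E}.
In {A, B, C, E}, {E} is not a superkey ({E}⁺ restricted to this set is {A, E}), so split on E --> A into {A, E} and {B, C, E}.
{A, E}: every determinant is a superkey — BCNF.
In {B, C, E}, {B} is not a superkey ({B}⁺ restricted to this set is {B, E}), so split on B --> E into {B, E} and {B, C}.
{B, E}: every determinant is a superkey — BCNF.
{B, C}: every determinant is a superkey — BCNF.
In {A, C, D, E}, {C, E} is not a superkey ({C, E}⁺ restricted to this set is {A, C, E}), so split on C, E --> A into {A, C, E} and {C, D, E}.
In {A, C, E}, {E} is not a superkey ({E}⁺ restricted to this set is {A, E}), so split on E --> A into {A, E} and {C, E}.
{A, E}: every determinant is a superkey — BCNF.
{C, E}: every determinant is a superkey — BCNF.
{C, D, E}: every determinant is a superkey — BCNF.

{A, E}; {B, C}; {B, E}; {C, D, E}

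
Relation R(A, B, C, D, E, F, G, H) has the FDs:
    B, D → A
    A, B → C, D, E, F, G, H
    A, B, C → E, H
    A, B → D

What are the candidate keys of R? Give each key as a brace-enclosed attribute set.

{B} never appears on the right of any FD, so every key must include it.
Closure of {A, B} is {A, B, C, D, E, F, G, H}, the whole schema; {A, B} is a candidate key.
Closure of {B, D} is {A, B, C, D, E, F, G, H}, the whole schema; {B, D} is a candidate key.
Any other superkey properly contains one of these, so there are no further candidate keys.

{A, B}, {B, D}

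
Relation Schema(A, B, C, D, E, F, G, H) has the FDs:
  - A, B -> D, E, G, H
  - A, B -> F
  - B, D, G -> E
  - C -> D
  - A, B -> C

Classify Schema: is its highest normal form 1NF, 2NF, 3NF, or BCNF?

2NF

Candidate key: {A, B}. Prime attributes: {A, B}.
B, D, G -> E: {B, D, G}⁺ = {B, D, E, G}, which is not all of the attributes, so the left side is not a superkey — BCNF is violated.
Because {E} is non-prime and the left side of B, D, G -> E is not a superkey, the relation is not in 3NF.
No non-prime attribute depends on a proper subset of any candidate key, so 2NF holds.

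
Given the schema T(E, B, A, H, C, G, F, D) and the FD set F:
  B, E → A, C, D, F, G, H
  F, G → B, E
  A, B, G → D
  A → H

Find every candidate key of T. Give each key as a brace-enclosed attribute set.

{B, E}, {F, G}

{B, E} is a candidate key since {B, E}⁺ = {A, B, C, D, E, F, G, H} covers every attribute.
{F, G} is a candidate key since {F, G}⁺ = {A, B, C, D, E, F, G, H} covers every attribute.
These are minimal and exhaustive — every other superkey contains one of them.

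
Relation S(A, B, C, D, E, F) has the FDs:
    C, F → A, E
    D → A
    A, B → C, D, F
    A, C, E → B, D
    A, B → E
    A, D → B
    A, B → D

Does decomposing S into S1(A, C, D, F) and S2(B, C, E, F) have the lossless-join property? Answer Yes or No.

Yes

Common attributes: {C, F}; their closure is {A, B, C, D, E, F}.
This includes all of S1, so the common attributes are a superkey of S1 — the join is lossless.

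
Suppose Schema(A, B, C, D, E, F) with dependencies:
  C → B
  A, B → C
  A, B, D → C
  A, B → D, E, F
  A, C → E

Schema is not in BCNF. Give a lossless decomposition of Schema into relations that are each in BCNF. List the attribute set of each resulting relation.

{A, C, D, E, F}; {B, C}

Candidate keys of the original relation: {A, B}, {A, C}.
Within {A, B, C, D, E, F}: {C}⁺ ∩ {A, B, C, D, E, F} = {B, C}, not the whole set, so C → B violates BCNF; decompose into {B, C} and {A, C, D, E, F}.
{B, C} has no BCNF violation.
{A, C, D, E, F} has no BCNF violation.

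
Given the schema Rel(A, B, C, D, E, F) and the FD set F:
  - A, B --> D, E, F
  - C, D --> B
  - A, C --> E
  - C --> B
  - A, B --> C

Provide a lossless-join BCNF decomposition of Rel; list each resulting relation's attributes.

Candidate keys of the original relation: {A, B}, {A, C}.
In {A, B, C, D, E, F}, {C, D} is not a superkey ({C, D}⁺ restricted to this set is {B, C, D}), so split on C, D --> B into {B, C, D} and {A, C, D, E, F}.
In {B, C, D}, {C} is not a superkey ({C}⁺ restricted to this set is {B, C}), so split on C --> B into {B, C} and {C, D}.
{B, C} is in BCNF.
{C, D} is in BCNF.
{A, C, D, E, F} is in BCNF.

{A, C, D, E, F}; {B, C}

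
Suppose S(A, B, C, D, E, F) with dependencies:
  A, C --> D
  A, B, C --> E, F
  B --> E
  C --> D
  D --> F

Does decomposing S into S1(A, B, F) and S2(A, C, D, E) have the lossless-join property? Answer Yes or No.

No

Common attributes: {A}; their closure is {A}.
The closure covers neither S1 nor S2 entirely; the join is not lossless.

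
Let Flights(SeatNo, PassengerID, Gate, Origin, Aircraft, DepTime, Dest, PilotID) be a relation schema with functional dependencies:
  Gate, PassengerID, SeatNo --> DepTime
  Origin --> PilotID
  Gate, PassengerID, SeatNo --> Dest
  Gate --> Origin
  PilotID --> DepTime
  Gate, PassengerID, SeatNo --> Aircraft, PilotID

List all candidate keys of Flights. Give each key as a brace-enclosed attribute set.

{Gate, PassengerID, SeatNo}

{Gate, PassengerID, SeatNo} never appear on the right of any FD, so every key must include all of them.
{Gate, PassengerID, SeatNo}⁺ = {Aircraft, DepTime, Dest, Gate, Origin, PassengerID, PilotID, SeatNo}, which is every attribute, so {Gate, PassengerID, SeatNo} is a candidate key.
No other minimal set has full closure, so this is the only candidate key.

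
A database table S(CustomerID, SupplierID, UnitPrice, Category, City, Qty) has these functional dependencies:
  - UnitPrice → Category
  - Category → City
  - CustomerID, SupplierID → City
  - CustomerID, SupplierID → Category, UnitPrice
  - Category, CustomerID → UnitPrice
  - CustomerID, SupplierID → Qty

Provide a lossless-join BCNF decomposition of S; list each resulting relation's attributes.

{Category, City}; {Category, UnitPrice}; {CustomerID, Qty, SupplierID, UnitPrice}

Candidate key of the original relation: {CustomerID, SupplierID}.
In {Category, City, CustomerID, Qty, SupplierID, UnitPrice}, {UnitPrice} is not a superkey ({UnitPrice}⁺ restricted to this set is {Category, City, UnitPrice}), so split on UnitPrice → Category, City into {Category, City, UnitPrice} and {CustomerID, Qty, SupplierID, UnitPrice}.
In {Category, City, UnitPrice}, {Category} is not a superkey ({Category}⁺ restricted to this set is {Category, City}), so split on Category → City into {Category, City} and {Category, UnitPrice}.
{Category, City} is in BCNF.
{Category, UnitPrice} is in BCNF.
{CustomerID, Qty, SupplierID, UnitPrice} is in BCNF.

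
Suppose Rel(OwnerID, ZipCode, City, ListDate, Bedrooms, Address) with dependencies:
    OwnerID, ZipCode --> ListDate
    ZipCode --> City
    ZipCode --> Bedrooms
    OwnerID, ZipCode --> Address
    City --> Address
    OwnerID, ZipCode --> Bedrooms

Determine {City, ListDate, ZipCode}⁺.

{Address, Bedrooms, City, ListDate, ZipCode}

Start with {City, ListDate, ZipCode}.
ZipCode --> Bedrooms applies; add {Bedrooms} → now {Bedrooms, City, ListDate, ZipCode}.
City --> Address applies; add {Address} → now {Address, Bedrooms, City, ListDate, ZipCode}.
No further FD applies.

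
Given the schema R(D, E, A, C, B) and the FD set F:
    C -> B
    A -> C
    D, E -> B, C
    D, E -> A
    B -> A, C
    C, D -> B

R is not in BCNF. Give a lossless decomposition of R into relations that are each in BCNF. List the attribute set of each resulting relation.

Candidate key of the original relation: {D, E}.
In {A, B, C, D, E}, {C} is not a superkey ({C}⁺ restricted to this set is {A, B, C}), so split on C -> A, B into {A, B, C} and {C, D, E}.
{A, B, C} has no BCNF violation.
{C, D, E} has no BCNF violation.

{A, B, C}; {C, D, E}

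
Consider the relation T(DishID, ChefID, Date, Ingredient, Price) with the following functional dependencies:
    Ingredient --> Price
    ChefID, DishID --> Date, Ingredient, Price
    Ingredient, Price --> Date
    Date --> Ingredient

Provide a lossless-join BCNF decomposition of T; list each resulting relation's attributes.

{ChefID, DishID, Ingredient}; {Date, Ingredient, Price}

Candidate key of the original relation: {ChefID, DishID}.
Within {ChefID, Date, DishID, Ingredient, Price}: {Ingredient}⁺ ∩ {ChefID, Date, DishID, Ingredient, Price} = {Date, Ingredient, Price}, not the whole set, so Ingredient --> Date, Price violates BCNF; decompose into {Date, Ingredient, Price} and {ChefID, DishID, Ingredient}.
{Date, Ingredient, Price} is in BCNF.
{ChefID, DishID, Ingredient} is in BCNF.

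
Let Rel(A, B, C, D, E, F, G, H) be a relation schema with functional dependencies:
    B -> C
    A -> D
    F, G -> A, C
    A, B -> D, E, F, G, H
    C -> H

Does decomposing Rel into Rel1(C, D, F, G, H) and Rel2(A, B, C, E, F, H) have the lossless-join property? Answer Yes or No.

The shared attributes are {C, F, H} and {C, F, H}⁺ = {C, F, H}.
Neither Rel1 nor Rel2 is contained in that closure, so the decomposition is lossy.

No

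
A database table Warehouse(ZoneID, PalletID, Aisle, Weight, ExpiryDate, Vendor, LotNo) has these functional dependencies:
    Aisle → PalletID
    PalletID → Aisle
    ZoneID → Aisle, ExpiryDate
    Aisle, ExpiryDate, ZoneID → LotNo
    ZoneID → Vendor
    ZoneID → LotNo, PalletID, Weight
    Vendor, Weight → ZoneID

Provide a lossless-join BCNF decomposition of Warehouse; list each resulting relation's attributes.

{Aisle, ExpiryDate, LotNo, Vendor, Weight, ZoneID}; {Aisle, PalletID}

Candidate keys of the original relation: {Vendor, Weight}, {ZoneID}.
Within {Aisle, ExpiryDate, LotNo, PalletID, Vendor, Weight, ZoneID}: {Aisle}⁺ ∩ {Aisle, ExpiryDate, LotNo, PalletID, Vendor, Weight, ZoneID} = {Aisle, PalletID}, not the whole set, so Aisle → PalletID violates BCNF; decompose into {Aisle, PalletID} and {Aisle, ExpiryDate, LotNo, Vendor, Weight, ZoneID}.
{Aisle, PalletID}: every determinant is a superkey — BCNF.
{Aisle, ExpiryDate, LotNo, Vendor, Weight, ZoneID}: every determinant is a superkey — BCNF.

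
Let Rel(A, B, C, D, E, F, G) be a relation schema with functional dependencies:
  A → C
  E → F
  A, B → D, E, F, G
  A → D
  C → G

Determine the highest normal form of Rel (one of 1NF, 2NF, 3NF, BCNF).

Candidate key: {A, B}. Prime attributes: {A, B}.
For A → C we have {A}⁺ = {A, C, D, G}; {A} is not a superkey, so BCNF fails.
A → C has non-prime {C} on the right and a non-superkey on the left, so 3NF fails.
Since {A} ⊂ {A, B} and {A}⁺ ⊇ {C, D, G} with {C, D, G} non-prime, there is a partial dependency; 2NF fails.

1NF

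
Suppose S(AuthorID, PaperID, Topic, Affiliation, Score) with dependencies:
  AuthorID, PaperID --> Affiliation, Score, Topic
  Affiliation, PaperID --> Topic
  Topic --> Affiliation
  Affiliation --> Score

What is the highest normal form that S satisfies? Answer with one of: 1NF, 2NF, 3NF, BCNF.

Candidate key: {AuthorID, PaperID}. Prime attributes: {AuthorID, PaperID}.
For Affiliation, PaperID --> Topic we have {Affiliation, PaperID}⁺ = {Affiliation, PaperID, Score, Topic}; {Affiliation, PaperID} is not a superkey, so BCNF fails.
Affiliation, PaperID --> Topic has non-prime {Topic} on the right and a non-superkey on the left, so 3NF fails.
No non-prime attribute depends on a proper subset of any candidate key, so 2NF holds.

2NF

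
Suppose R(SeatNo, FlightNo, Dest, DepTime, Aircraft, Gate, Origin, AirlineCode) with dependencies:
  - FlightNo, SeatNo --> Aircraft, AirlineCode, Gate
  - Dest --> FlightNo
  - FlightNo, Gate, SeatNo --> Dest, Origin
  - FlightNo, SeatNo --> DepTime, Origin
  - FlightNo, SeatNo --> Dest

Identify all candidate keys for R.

{Dest, SeatNo}, {FlightNo, SeatNo}

No FD produces {SeatNo}, so it must be in every candidate key.
{Dest, SeatNo}⁺ = {Aircraft, AirlineCode, DepTime, Dest, FlightNo, Gate, Origin, SeatNo}, which is every attribute, so {Dest, SeatNo} is a candidate key.
{FlightNo, SeatNo}⁺ = {Aircraft, AirlineCode, DepTime, Dest, FlightNo, Gate, Origin, SeatNo}, which is every attribute, so {FlightNo, SeatNo} is a candidate key.
Any other superkey properly contains one of these, so there are no further candidate keys.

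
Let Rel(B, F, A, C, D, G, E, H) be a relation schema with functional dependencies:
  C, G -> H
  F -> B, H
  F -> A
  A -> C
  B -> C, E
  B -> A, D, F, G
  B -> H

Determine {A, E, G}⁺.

Start with {A, E, G}.
A -> C applies; add {C} → now {A, C, E, G}.
C, G -> H applies; add {H} → now {A, C, E, G, H}.
No further FD applies.

{A, C, E, G, H}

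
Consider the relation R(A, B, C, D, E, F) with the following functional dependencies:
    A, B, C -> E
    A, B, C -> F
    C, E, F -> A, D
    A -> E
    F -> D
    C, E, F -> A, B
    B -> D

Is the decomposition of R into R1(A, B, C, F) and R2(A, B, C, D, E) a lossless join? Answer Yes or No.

Common attributes: {A, B, C}; their closure is {A, B, C, D, E, F}.
Since R1 ⊆ {A, B, C, D, E, F}, the intersection is a superkey of R1; the decomposition is lossless.

Yes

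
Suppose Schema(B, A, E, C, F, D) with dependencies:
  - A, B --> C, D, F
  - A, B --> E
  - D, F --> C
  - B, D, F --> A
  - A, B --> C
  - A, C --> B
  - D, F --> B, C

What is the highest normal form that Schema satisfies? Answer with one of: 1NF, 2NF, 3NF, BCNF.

BCNF

Candidate keys: {A, B}, {A, C}, {D, F}. Prime attributes: {A, B, C, D, F}.
Each dependency's left side is a superkey — BCNF holds.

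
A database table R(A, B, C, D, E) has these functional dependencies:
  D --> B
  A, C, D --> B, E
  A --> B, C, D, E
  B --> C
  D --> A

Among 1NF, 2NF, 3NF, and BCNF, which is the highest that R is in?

Candidate keys: {A}, {D}. Prime attributes: {A, D}.
For B --> C we have {B}⁺ = {B, C}; {B} is not a superkey, so BCNF fails.
B --> C has non-prime {C} on the right and a non-superkey on the left, so 3NF fails.
All keys have size 1, which rules out partial dependencies — 2NF is satisfied.

2NF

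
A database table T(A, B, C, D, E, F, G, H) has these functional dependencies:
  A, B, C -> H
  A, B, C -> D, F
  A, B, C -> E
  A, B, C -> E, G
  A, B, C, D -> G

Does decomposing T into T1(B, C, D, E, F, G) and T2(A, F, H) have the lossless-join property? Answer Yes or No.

T1 ∩ T2 = {F}; its closure under F is {F}.
T1 ⊄ {F} and T2 ⊄ {F}, so the split is lossy.

No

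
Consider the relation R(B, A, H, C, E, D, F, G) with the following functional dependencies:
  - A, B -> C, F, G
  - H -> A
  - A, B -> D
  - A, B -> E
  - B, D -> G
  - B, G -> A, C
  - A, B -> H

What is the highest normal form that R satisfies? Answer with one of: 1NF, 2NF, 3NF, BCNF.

Candidate keys: {A, B}, {B, D}, {B, G}, {B, H}. Prime attributes: {A, B, D, G, H}.
For H -> A we have {H}⁺ = {A, H}; {H} is not a superkey, so BCNF fails.
Since {A} ⊆ prime attributes and every other non-superkey FD also has a prime right side, the schema is in 3NF.

3NF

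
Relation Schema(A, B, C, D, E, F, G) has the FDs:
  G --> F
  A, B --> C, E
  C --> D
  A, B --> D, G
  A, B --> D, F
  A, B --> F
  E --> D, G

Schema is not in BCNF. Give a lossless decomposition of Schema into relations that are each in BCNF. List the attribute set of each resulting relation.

{A, B, C, E}; {C, D}; {E, G}; {F, G}

Candidate key of the original relation: {A, B}.
{A, B, C, D, E, F, G}: {G} determines {F, G} here but is not a superkey — split on G --> F, giving {F, G} and {A, B, C, D, E, G}.
{F, G} has no BCNF violation.
{A, B, C, D, E, G}: {C} determines {C, D} here but is not a superkey — split on C --> D, giving {C, D} and {A, B, C, E, G}.
{C, D} has no BCNF violation.
{A, B, C, E, G}: {E} determines {E, G} here but is not a superkey — split on E --> G, giving {E, G} and {A, B, C, E}.
{E, G} has no BCNF violation.
{A, B, C, E} has no BCNF violation.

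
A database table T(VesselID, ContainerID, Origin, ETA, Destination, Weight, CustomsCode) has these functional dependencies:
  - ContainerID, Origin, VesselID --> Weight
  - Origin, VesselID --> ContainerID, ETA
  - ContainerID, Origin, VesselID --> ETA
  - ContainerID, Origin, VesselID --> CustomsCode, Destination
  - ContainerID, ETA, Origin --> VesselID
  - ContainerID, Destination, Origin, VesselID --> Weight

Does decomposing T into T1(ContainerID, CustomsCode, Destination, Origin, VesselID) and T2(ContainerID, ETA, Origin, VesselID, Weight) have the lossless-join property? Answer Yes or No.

Yes

The shared attributes are {ContainerID, Origin, VesselID} and {ContainerID, Origin, VesselID}⁺ = {ContainerID, CustomsCode, Destination, ETA, Origin, VesselID, Weight}.
T1 is contained in that closure, so T1 ∩ T2 --> T1 holds and the join is lossless.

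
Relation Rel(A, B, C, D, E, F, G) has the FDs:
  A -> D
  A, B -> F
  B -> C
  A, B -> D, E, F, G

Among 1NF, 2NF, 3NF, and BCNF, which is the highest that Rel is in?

Candidate key: {A, B}. Prime attributes: {A, B}.
A -> D: {A}⁺ = {A, D}, which is not all of the attributes, so the left side is not a superkey — BCNF is violated.
A -> D has non-prime {D} on the right and a non-superkey on the left, so 3NF fails.
The proper key subset {A} of {A, B} determines non-prime {D}, so the relation is not even in 2NF.

1NF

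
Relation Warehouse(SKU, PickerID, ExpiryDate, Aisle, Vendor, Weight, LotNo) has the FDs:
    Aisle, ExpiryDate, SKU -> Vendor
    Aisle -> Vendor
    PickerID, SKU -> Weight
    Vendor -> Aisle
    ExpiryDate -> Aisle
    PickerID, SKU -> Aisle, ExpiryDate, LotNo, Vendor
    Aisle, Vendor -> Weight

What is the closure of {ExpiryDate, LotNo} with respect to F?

Start with {ExpiryDate, LotNo}.
ExpiryDate -> Aisle applies; add {Aisle} → now {Aisle, ExpiryDate, LotNo}.
Aisle -> Vendor applies; add {Vendor} → now {Aisle, ExpiryDate, LotNo, Vendor}.
Aisle, Vendor -> Weight applies; add {Weight} → now {Aisle, ExpiryDate, LotNo, Vendor, Weight}.
No further FD applies.

{Aisle, ExpiryDate, LotNo, Vendor, Weight}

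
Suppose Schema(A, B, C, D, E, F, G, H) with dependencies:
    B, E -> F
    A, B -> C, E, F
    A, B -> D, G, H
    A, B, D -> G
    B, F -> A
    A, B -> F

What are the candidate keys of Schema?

No FD produces {B}, so it must be in every candidate key.
{A, B}⁺ = {A, B, C, D, E, F, G, H} — all of the relation — so {A, B} is a candidate key.
{B, E}⁺ = {A, B, C, D, E, F, G, H} — all of the relation — so {B, E} is a candidate key.
{B, F}⁺ = {A, B, C, D, E, F, G, H} — all of the relation — so {B, F} is a candidate key.
These are minimal and exhaustive — every other superkey contains one of them.

{A, B}, {B, E}, {B, F}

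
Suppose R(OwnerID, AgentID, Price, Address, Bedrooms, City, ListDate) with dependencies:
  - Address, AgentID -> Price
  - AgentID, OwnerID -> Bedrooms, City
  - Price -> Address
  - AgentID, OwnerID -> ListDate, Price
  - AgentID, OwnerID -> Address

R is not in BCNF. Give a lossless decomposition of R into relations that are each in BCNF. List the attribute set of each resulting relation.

Candidate key of the original relation: {AgentID, OwnerID}.
{Address, AgentID, Bedrooms, City, ListDate, OwnerID, Price}: {Address, AgentID} determines {Address, AgentID, Price} here but is not a superkey — split on Address, AgentID -> Price, giving {Address, AgentID, Price} and {Address, AgentID, Bedrooms, City, ListDate, OwnerID}.
{Address, AgentID, Price}: {Price} determines {Address, Price} here but is not a superkey — split on Price -> Address, giving {Address, Price} and {AgentID, Price}.
{Address, Price}: every determinant is a superkey — BCNF.
{AgentID, Price}: every determinant is a superkey — BCNF.
{Address, AgentID, Bedrooms, City, ListDate, OwnerID}: every determinant is a superkey — BCNF.

{Address, AgentID, Bedrooms, City, ListDate, OwnerID}; {Address, Price}; {AgentID, Price}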